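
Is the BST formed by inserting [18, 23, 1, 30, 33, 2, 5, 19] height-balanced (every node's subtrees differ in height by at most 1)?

Tree (level-order array): [18, 1, 23, None, 2, 19, 30, None, 5, None, None, None, 33]
Definition: a tree is height-balanced if, at every node, |h(left) - h(right)| <= 1 (empty subtree has height -1).
Bottom-up per-node check:
  node 5: h_left=-1, h_right=-1, diff=0 [OK], height=0
  node 2: h_left=-1, h_right=0, diff=1 [OK], height=1
  node 1: h_left=-1, h_right=1, diff=2 [FAIL (|-1-1|=2 > 1)], height=2
  node 19: h_left=-1, h_right=-1, diff=0 [OK], height=0
  node 33: h_left=-1, h_right=-1, diff=0 [OK], height=0
  node 30: h_left=-1, h_right=0, diff=1 [OK], height=1
  node 23: h_left=0, h_right=1, diff=1 [OK], height=2
  node 18: h_left=2, h_right=2, diff=0 [OK], height=3
Node 1 violates the condition: |-1 - 1| = 2 > 1.
Result: Not balanced


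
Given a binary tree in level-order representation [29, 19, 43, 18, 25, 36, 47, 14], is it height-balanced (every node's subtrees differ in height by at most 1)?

Tree (level-order array): [29, 19, 43, 18, 25, 36, 47, 14]
Definition: a tree is height-balanced if, at every node, |h(left) - h(right)| <= 1 (empty subtree has height -1).
Bottom-up per-node check:
  node 14: h_left=-1, h_right=-1, diff=0 [OK], height=0
  node 18: h_left=0, h_right=-1, diff=1 [OK], height=1
  node 25: h_left=-1, h_right=-1, diff=0 [OK], height=0
  node 19: h_left=1, h_right=0, diff=1 [OK], height=2
  node 36: h_left=-1, h_right=-1, diff=0 [OK], height=0
  node 47: h_left=-1, h_right=-1, diff=0 [OK], height=0
  node 43: h_left=0, h_right=0, diff=0 [OK], height=1
  node 29: h_left=2, h_right=1, diff=1 [OK], height=3
All nodes satisfy the balance condition.
Result: Balanced


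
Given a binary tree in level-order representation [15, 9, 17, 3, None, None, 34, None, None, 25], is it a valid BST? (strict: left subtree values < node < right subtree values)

Level-order array: [15, 9, 17, 3, None, None, 34, None, None, 25]
Validate using subtree bounds (lo, hi): at each node, require lo < value < hi,
then recurse left with hi=value and right with lo=value.
Preorder trace (stopping at first violation):
  at node 15 with bounds (-inf, +inf): OK
  at node 9 with bounds (-inf, 15): OK
  at node 3 with bounds (-inf, 9): OK
  at node 17 with bounds (15, +inf): OK
  at node 34 with bounds (17, +inf): OK
  at node 25 with bounds (17, 34): OK
No violation found at any node.
Result: Valid BST


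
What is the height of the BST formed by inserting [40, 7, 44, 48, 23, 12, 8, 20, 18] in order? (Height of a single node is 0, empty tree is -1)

Insertion order: [40, 7, 44, 48, 23, 12, 8, 20, 18]
Tree (level-order array): [40, 7, 44, None, 23, None, 48, 12, None, None, None, 8, 20, None, None, 18]
Compute height bottom-up (empty subtree = -1):
  height(8) = 1 + max(-1, -1) = 0
  height(18) = 1 + max(-1, -1) = 0
  height(20) = 1 + max(0, -1) = 1
  height(12) = 1 + max(0, 1) = 2
  height(23) = 1 + max(2, -1) = 3
  height(7) = 1 + max(-1, 3) = 4
  height(48) = 1 + max(-1, -1) = 0
  height(44) = 1 + max(-1, 0) = 1
  height(40) = 1 + max(4, 1) = 5
Height = 5


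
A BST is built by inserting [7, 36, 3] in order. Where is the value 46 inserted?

Starting tree (level order): [7, 3, 36]
Insertion path: 7 -> 36
Result: insert 46 as right child of 36
Final tree (level order): [7, 3, 36, None, None, None, 46]


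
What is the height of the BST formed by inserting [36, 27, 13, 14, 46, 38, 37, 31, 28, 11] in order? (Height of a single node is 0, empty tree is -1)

Insertion order: [36, 27, 13, 14, 46, 38, 37, 31, 28, 11]
Tree (level-order array): [36, 27, 46, 13, 31, 38, None, 11, 14, 28, None, 37]
Compute height bottom-up (empty subtree = -1):
  height(11) = 1 + max(-1, -1) = 0
  height(14) = 1 + max(-1, -1) = 0
  height(13) = 1 + max(0, 0) = 1
  height(28) = 1 + max(-1, -1) = 0
  height(31) = 1 + max(0, -1) = 1
  height(27) = 1 + max(1, 1) = 2
  height(37) = 1 + max(-1, -1) = 0
  height(38) = 1 + max(0, -1) = 1
  height(46) = 1 + max(1, -1) = 2
  height(36) = 1 + max(2, 2) = 3
Height = 3


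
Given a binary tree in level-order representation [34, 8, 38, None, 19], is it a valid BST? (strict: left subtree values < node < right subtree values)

Level-order array: [34, 8, 38, None, 19]
Validate using subtree bounds (lo, hi): at each node, require lo < value < hi,
then recurse left with hi=value and right with lo=value.
Preorder trace (stopping at first violation):
  at node 34 with bounds (-inf, +inf): OK
  at node 8 with bounds (-inf, 34): OK
  at node 19 with bounds (8, 34): OK
  at node 38 with bounds (34, +inf): OK
No violation found at any node.
Result: Valid BST


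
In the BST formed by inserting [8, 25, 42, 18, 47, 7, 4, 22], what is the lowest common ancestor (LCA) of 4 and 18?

Tree insertion order: [8, 25, 42, 18, 47, 7, 4, 22]
Tree (level-order array): [8, 7, 25, 4, None, 18, 42, None, None, None, 22, None, 47]
In a BST, the LCA of p=4, q=18 is the first node v on the
root-to-leaf path with p <= v <= q (go left if both < v, right if both > v).
Walk from root:
  at 8: 4 <= 8 <= 18, this is the LCA
LCA = 8


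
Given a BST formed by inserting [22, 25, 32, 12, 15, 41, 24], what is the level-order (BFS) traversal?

Tree insertion order: [22, 25, 32, 12, 15, 41, 24]
Tree (level-order array): [22, 12, 25, None, 15, 24, 32, None, None, None, None, None, 41]
BFS from the root, enqueuing left then right child of each popped node:
  queue [22] -> pop 22, enqueue [12, 25], visited so far: [22]
  queue [12, 25] -> pop 12, enqueue [15], visited so far: [22, 12]
  queue [25, 15] -> pop 25, enqueue [24, 32], visited so far: [22, 12, 25]
  queue [15, 24, 32] -> pop 15, enqueue [none], visited so far: [22, 12, 25, 15]
  queue [24, 32] -> pop 24, enqueue [none], visited so far: [22, 12, 25, 15, 24]
  queue [32] -> pop 32, enqueue [41], visited so far: [22, 12, 25, 15, 24, 32]
  queue [41] -> pop 41, enqueue [none], visited so far: [22, 12, 25, 15, 24, 32, 41]
Result: [22, 12, 25, 15, 24, 32, 41]


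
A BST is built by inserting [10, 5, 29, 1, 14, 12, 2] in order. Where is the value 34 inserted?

Starting tree (level order): [10, 5, 29, 1, None, 14, None, None, 2, 12]
Insertion path: 10 -> 29
Result: insert 34 as right child of 29
Final tree (level order): [10, 5, 29, 1, None, 14, 34, None, 2, 12]


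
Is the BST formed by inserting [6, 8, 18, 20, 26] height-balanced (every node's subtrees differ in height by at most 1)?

Tree (level-order array): [6, None, 8, None, 18, None, 20, None, 26]
Definition: a tree is height-balanced if, at every node, |h(left) - h(right)| <= 1 (empty subtree has height -1).
Bottom-up per-node check:
  node 26: h_left=-1, h_right=-1, diff=0 [OK], height=0
  node 20: h_left=-1, h_right=0, diff=1 [OK], height=1
  node 18: h_left=-1, h_right=1, diff=2 [FAIL (|-1-1|=2 > 1)], height=2
  node 8: h_left=-1, h_right=2, diff=3 [FAIL (|-1-2|=3 > 1)], height=3
  node 6: h_left=-1, h_right=3, diff=4 [FAIL (|-1-3|=4 > 1)], height=4
Node 18 violates the condition: |-1 - 1| = 2 > 1.
Result: Not balanced


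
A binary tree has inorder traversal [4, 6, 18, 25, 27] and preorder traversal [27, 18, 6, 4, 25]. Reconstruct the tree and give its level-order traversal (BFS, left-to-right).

Inorder:  [4, 6, 18, 25, 27]
Preorder: [27, 18, 6, 4, 25]
Algorithm: preorder visits root first, so consume preorder in order;
for each root, split the current inorder slice at that value into
left-subtree inorder and right-subtree inorder, then recurse.
Recursive splits:
  root=27; inorder splits into left=[4, 6, 18, 25], right=[]
  root=18; inorder splits into left=[4, 6], right=[25]
  root=6; inorder splits into left=[4], right=[]
  root=4; inorder splits into left=[], right=[]
  root=25; inorder splits into left=[], right=[]
Reconstructed level-order: [27, 18, 6, 25, 4]


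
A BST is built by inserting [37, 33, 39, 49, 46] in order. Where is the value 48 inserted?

Starting tree (level order): [37, 33, 39, None, None, None, 49, 46]
Insertion path: 37 -> 39 -> 49 -> 46
Result: insert 48 as right child of 46
Final tree (level order): [37, 33, 39, None, None, None, 49, 46, None, None, 48]


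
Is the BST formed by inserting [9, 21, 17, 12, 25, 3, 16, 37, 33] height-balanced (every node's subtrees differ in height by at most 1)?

Tree (level-order array): [9, 3, 21, None, None, 17, 25, 12, None, None, 37, None, 16, 33]
Definition: a tree is height-balanced if, at every node, |h(left) - h(right)| <= 1 (empty subtree has height -1).
Bottom-up per-node check:
  node 3: h_left=-1, h_right=-1, diff=0 [OK], height=0
  node 16: h_left=-1, h_right=-1, diff=0 [OK], height=0
  node 12: h_left=-1, h_right=0, diff=1 [OK], height=1
  node 17: h_left=1, h_right=-1, diff=2 [FAIL (|1--1|=2 > 1)], height=2
  node 33: h_left=-1, h_right=-1, diff=0 [OK], height=0
  node 37: h_left=0, h_right=-1, diff=1 [OK], height=1
  node 25: h_left=-1, h_right=1, diff=2 [FAIL (|-1-1|=2 > 1)], height=2
  node 21: h_left=2, h_right=2, diff=0 [OK], height=3
  node 9: h_left=0, h_right=3, diff=3 [FAIL (|0-3|=3 > 1)], height=4
Node 17 violates the condition: |1 - -1| = 2 > 1.
Result: Not balanced


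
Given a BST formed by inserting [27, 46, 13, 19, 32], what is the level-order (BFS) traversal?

Tree insertion order: [27, 46, 13, 19, 32]
Tree (level-order array): [27, 13, 46, None, 19, 32]
BFS from the root, enqueuing left then right child of each popped node:
  queue [27] -> pop 27, enqueue [13, 46], visited so far: [27]
  queue [13, 46] -> pop 13, enqueue [19], visited so far: [27, 13]
  queue [46, 19] -> pop 46, enqueue [32], visited so far: [27, 13, 46]
  queue [19, 32] -> pop 19, enqueue [none], visited so far: [27, 13, 46, 19]
  queue [32] -> pop 32, enqueue [none], visited so far: [27, 13, 46, 19, 32]
Result: [27, 13, 46, 19, 32]


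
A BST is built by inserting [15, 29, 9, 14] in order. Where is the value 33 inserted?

Starting tree (level order): [15, 9, 29, None, 14]
Insertion path: 15 -> 29
Result: insert 33 as right child of 29
Final tree (level order): [15, 9, 29, None, 14, None, 33]


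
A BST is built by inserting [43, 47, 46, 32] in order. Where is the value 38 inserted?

Starting tree (level order): [43, 32, 47, None, None, 46]
Insertion path: 43 -> 32
Result: insert 38 as right child of 32
Final tree (level order): [43, 32, 47, None, 38, 46]


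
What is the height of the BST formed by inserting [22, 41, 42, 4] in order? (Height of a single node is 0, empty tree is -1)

Insertion order: [22, 41, 42, 4]
Tree (level-order array): [22, 4, 41, None, None, None, 42]
Compute height bottom-up (empty subtree = -1):
  height(4) = 1 + max(-1, -1) = 0
  height(42) = 1 + max(-1, -1) = 0
  height(41) = 1 + max(-1, 0) = 1
  height(22) = 1 + max(0, 1) = 2
Height = 2


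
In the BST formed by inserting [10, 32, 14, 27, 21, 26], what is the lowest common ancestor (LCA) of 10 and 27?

Tree insertion order: [10, 32, 14, 27, 21, 26]
Tree (level-order array): [10, None, 32, 14, None, None, 27, 21, None, None, 26]
In a BST, the LCA of p=10, q=27 is the first node v on the
root-to-leaf path with p <= v <= q (go left if both < v, right if both > v).
Walk from root:
  at 10: 10 <= 10 <= 27, this is the LCA
LCA = 10


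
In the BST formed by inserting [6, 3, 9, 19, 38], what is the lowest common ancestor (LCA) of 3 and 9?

Tree insertion order: [6, 3, 9, 19, 38]
Tree (level-order array): [6, 3, 9, None, None, None, 19, None, 38]
In a BST, the LCA of p=3, q=9 is the first node v on the
root-to-leaf path with p <= v <= q (go left if both < v, right if both > v).
Walk from root:
  at 6: 3 <= 6 <= 9, this is the LCA
LCA = 6


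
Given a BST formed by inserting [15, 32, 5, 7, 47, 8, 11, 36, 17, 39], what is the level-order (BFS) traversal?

Tree insertion order: [15, 32, 5, 7, 47, 8, 11, 36, 17, 39]
Tree (level-order array): [15, 5, 32, None, 7, 17, 47, None, 8, None, None, 36, None, None, 11, None, 39]
BFS from the root, enqueuing left then right child of each popped node:
  queue [15] -> pop 15, enqueue [5, 32], visited so far: [15]
  queue [5, 32] -> pop 5, enqueue [7], visited so far: [15, 5]
  queue [32, 7] -> pop 32, enqueue [17, 47], visited so far: [15, 5, 32]
  queue [7, 17, 47] -> pop 7, enqueue [8], visited so far: [15, 5, 32, 7]
  queue [17, 47, 8] -> pop 17, enqueue [none], visited so far: [15, 5, 32, 7, 17]
  queue [47, 8] -> pop 47, enqueue [36], visited so far: [15, 5, 32, 7, 17, 47]
  queue [8, 36] -> pop 8, enqueue [11], visited so far: [15, 5, 32, 7, 17, 47, 8]
  queue [36, 11] -> pop 36, enqueue [39], visited so far: [15, 5, 32, 7, 17, 47, 8, 36]
  queue [11, 39] -> pop 11, enqueue [none], visited so far: [15, 5, 32, 7, 17, 47, 8, 36, 11]
  queue [39] -> pop 39, enqueue [none], visited so far: [15, 5, 32, 7, 17, 47, 8, 36, 11, 39]
Result: [15, 5, 32, 7, 17, 47, 8, 36, 11, 39]


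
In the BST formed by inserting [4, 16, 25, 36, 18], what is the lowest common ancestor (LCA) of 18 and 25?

Tree insertion order: [4, 16, 25, 36, 18]
Tree (level-order array): [4, None, 16, None, 25, 18, 36]
In a BST, the LCA of p=18, q=25 is the first node v on the
root-to-leaf path with p <= v <= q (go left if both < v, right if both > v).
Walk from root:
  at 4: both 18 and 25 > 4, go right
  at 16: both 18 and 25 > 16, go right
  at 25: 18 <= 25 <= 25, this is the LCA
LCA = 25


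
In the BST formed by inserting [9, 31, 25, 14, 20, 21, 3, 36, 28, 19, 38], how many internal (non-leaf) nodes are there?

Tree built from: [9, 31, 25, 14, 20, 21, 3, 36, 28, 19, 38]
Tree (level-order array): [9, 3, 31, None, None, 25, 36, 14, 28, None, 38, None, 20, None, None, None, None, 19, 21]
Rule: An internal node has at least one child.
Per-node child counts:
  node 9: 2 child(ren)
  node 3: 0 child(ren)
  node 31: 2 child(ren)
  node 25: 2 child(ren)
  node 14: 1 child(ren)
  node 20: 2 child(ren)
  node 19: 0 child(ren)
  node 21: 0 child(ren)
  node 28: 0 child(ren)
  node 36: 1 child(ren)
  node 38: 0 child(ren)
Matching nodes: [9, 31, 25, 14, 20, 36]
Count of internal (non-leaf) nodes: 6


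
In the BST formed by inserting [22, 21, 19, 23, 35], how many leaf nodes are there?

Tree built from: [22, 21, 19, 23, 35]
Tree (level-order array): [22, 21, 23, 19, None, None, 35]
Rule: A leaf has 0 children.
Per-node child counts:
  node 22: 2 child(ren)
  node 21: 1 child(ren)
  node 19: 0 child(ren)
  node 23: 1 child(ren)
  node 35: 0 child(ren)
Matching nodes: [19, 35]
Count of leaf nodes: 2


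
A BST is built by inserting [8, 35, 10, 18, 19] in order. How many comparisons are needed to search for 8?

Search path for 8: 8
Found: True
Comparisons: 1


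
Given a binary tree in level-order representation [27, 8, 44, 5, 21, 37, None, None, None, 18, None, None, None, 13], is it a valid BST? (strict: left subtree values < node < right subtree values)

Level-order array: [27, 8, 44, 5, 21, 37, None, None, None, 18, None, None, None, 13]
Validate using subtree bounds (lo, hi): at each node, require lo < value < hi,
then recurse left with hi=value and right with lo=value.
Preorder trace (stopping at first violation):
  at node 27 with bounds (-inf, +inf): OK
  at node 8 with bounds (-inf, 27): OK
  at node 5 with bounds (-inf, 8): OK
  at node 21 with bounds (8, 27): OK
  at node 18 with bounds (8, 21): OK
  at node 13 with bounds (8, 18): OK
  at node 44 with bounds (27, +inf): OK
  at node 37 with bounds (27, 44): OK
No violation found at any node.
Result: Valid BST


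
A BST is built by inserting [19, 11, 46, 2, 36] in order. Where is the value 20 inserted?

Starting tree (level order): [19, 11, 46, 2, None, 36]
Insertion path: 19 -> 46 -> 36
Result: insert 20 as left child of 36
Final tree (level order): [19, 11, 46, 2, None, 36, None, None, None, 20]


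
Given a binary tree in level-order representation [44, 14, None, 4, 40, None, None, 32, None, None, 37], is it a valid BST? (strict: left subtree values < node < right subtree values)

Level-order array: [44, 14, None, 4, 40, None, None, 32, None, None, 37]
Validate using subtree bounds (lo, hi): at each node, require lo < value < hi,
then recurse left with hi=value and right with lo=value.
Preorder trace (stopping at first violation):
  at node 44 with bounds (-inf, +inf): OK
  at node 14 with bounds (-inf, 44): OK
  at node 4 with bounds (-inf, 14): OK
  at node 40 with bounds (14, 44): OK
  at node 32 with bounds (14, 40): OK
  at node 37 with bounds (32, 40): OK
No violation found at any node.
Result: Valid BST


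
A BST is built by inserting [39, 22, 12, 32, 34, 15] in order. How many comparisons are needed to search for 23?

Search path for 23: 39 -> 22 -> 32
Found: False
Comparisons: 3


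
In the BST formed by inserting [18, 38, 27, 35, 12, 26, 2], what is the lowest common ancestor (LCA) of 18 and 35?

Tree insertion order: [18, 38, 27, 35, 12, 26, 2]
Tree (level-order array): [18, 12, 38, 2, None, 27, None, None, None, 26, 35]
In a BST, the LCA of p=18, q=35 is the first node v on the
root-to-leaf path with p <= v <= q (go left if both < v, right if both > v).
Walk from root:
  at 18: 18 <= 18 <= 35, this is the LCA
LCA = 18


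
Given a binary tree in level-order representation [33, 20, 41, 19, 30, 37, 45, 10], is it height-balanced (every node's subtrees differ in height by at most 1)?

Tree (level-order array): [33, 20, 41, 19, 30, 37, 45, 10]
Definition: a tree is height-balanced if, at every node, |h(left) - h(right)| <= 1 (empty subtree has height -1).
Bottom-up per-node check:
  node 10: h_left=-1, h_right=-1, diff=0 [OK], height=0
  node 19: h_left=0, h_right=-1, diff=1 [OK], height=1
  node 30: h_left=-1, h_right=-1, diff=0 [OK], height=0
  node 20: h_left=1, h_right=0, diff=1 [OK], height=2
  node 37: h_left=-1, h_right=-1, diff=0 [OK], height=0
  node 45: h_left=-1, h_right=-1, diff=0 [OK], height=0
  node 41: h_left=0, h_right=0, diff=0 [OK], height=1
  node 33: h_left=2, h_right=1, diff=1 [OK], height=3
All nodes satisfy the balance condition.
Result: Balanced


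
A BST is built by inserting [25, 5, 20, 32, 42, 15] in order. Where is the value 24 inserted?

Starting tree (level order): [25, 5, 32, None, 20, None, 42, 15]
Insertion path: 25 -> 5 -> 20
Result: insert 24 as right child of 20
Final tree (level order): [25, 5, 32, None, 20, None, 42, 15, 24]


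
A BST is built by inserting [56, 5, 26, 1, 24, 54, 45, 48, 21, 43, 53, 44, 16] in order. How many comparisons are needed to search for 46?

Search path for 46: 56 -> 5 -> 26 -> 54 -> 45 -> 48
Found: False
Comparisons: 6


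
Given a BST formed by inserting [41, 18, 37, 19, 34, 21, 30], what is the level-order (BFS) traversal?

Tree insertion order: [41, 18, 37, 19, 34, 21, 30]
Tree (level-order array): [41, 18, None, None, 37, 19, None, None, 34, 21, None, None, 30]
BFS from the root, enqueuing left then right child of each popped node:
  queue [41] -> pop 41, enqueue [18], visited so far: [41]
  queue [18] -> pop 18, enqueue [37], visited so far: [41, 18]
  queue [37] -> pop 37, enqueue [19], visited so far: [41, 18, 37]
  queue [19] -> pop 19, enqueue [34], visited so far: [41, 18, 37, 19]
  queue [34] -> pop 34, enqueue [21], visited so far: [41, 18, 37, 19, 34]
  queue [21] -> pop 21, enqueue [30], visited so far: [41, 18, 37, 19, 34, 21]
  queue [30] -> pop 30, enqueue [none], visited so far: [41, 18, 37, 19, 34, 21, 30]
Result: [41, 18, 37, 19, 34, 21, 30]


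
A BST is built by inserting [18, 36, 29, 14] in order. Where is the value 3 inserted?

Starting tree (level order): [18, 14, 36, None, None, 29]
Insertion path: 18 -> 14
Result: insert 3 as left child of 14
Final tree (level order): [18, 14, 36, 3, None, 29]


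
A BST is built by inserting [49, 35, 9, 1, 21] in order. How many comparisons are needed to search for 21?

Search path for 21: 49 -> 35 -> 9 -> 21
Found: True
Comparisons: 4


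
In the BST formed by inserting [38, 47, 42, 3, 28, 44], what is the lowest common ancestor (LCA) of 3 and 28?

Tree insertion order: [38, 47, 42, 3, 28, 44]
Tree (level-order array): [38, 3, 47, None, 28, 42, None, None, None, None, 44]
In a BST, the LCA of p=3, q=28 is the first node v on the
root-to-leaf path with p <= v <= q (go left if both < v, right if both > v).
Walk from root:
  at 38: both 3 and 28 < 38, go left
  at 3: 3 <= 3 <= 28, this is the LCA
LCA = 3


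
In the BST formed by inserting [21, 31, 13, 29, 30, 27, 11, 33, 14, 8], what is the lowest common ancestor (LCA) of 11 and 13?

Tree insertion order: [21, 31, 13, 29, 30, 27, 11, 33, 14, 8]
Tree (level-order array): [21, 13, 31, 11, 14, 29, 33, 8, None, None, None, 27, 30]
In a BST, the LCA of p=11, q=13 is the first node v on the
root-to-leaf path with p <= v <= q (go left if both < v, right if both > v).
Walk from root:
  at 21: both 11 and 13 < 21, go left
  at 13: 11 <= 13 <= 13, this is the LCA
LCA = 13


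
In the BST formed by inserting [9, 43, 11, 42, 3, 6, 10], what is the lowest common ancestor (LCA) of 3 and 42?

Tree insertion order: [9, 43, 11, 42, 3, 6, 10]
Tree (level-order array): [9, 3, 43, None, 6, 11, None, None, None, 10, 42]
In a BST, the LCA of p=3, q=42 is the first node v on the
root-to-leaf path with p <= v <= q (go left if both < v, right if both > v).
Walk from root:
  at 9: 3 <= 9 <= 42, this is the LCA
LCA = 9


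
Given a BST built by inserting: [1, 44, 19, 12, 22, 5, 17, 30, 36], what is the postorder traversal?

Tree insertion order: [1, 44, 19, 12, 22, 5, 17, 30, 36]
Tree (level-order array): [1, None, 44, 19, None, 12, 22, 5, 17, None, 30, None, None, None, None, None, 36]
Postorder traversal: [5, 17, 12, 36, 30, 22, 19, 44, 1]


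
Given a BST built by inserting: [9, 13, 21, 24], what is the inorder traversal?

Tree insertion order: [9, 13, 21, 24]
Tree (level-order array): [9, None, 13, None, 21, None, 24]
Inorder traversal: [9, 13, 21, 24]


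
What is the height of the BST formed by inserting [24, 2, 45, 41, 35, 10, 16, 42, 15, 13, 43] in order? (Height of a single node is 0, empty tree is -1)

Insertion order: [24, 2, 45, 41, 35, 10, 16, 42, 15, 13, 43]
Tree (level-order array): [24, 2, 45, None, 10, 41, None, None, 16, 35, 42, 15, None, None, None, None, 43, 13]
Compute height bottom-up (empty subtree = -1):
  height(13) = 1 + max(-1, -1) = 0
  height(15) = 1 + max(0, -1) = 1
  height(16) = 1 + max(1, -1) = 2
  height(10) = 1 + max(-1, 2) = 3
  height(2) = 1 + max(-1, 3) = 4
  height(35) = 1 + max(-1, -1) = 0
  height(43) = 1 + max(-1, -1) = 0
  height(42) = 1 + max(-1, 0) = 1
  height(41) = 1 + max(0, 1) = 2
  height(45) = 1 + max(2, -1) = 3
  height(24) = 1 + max(4, 3) = 5
Height = 5


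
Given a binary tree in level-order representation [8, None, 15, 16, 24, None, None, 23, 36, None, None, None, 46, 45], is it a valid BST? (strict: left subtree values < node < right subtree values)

Level-order array: [8, None, 15, 16, 24, None, None, 23, 36, None, None, None, 46, 45]
Validate using subtree bounds (lo, hi): at each node, require lo < value < hi,
then recurse left with hi=value and right with lo=value.
Preorder trace (stopping at first violation):
  at node 8 with bounds (-inf, +inf): OK
  at node 15 with bounds (8, +inf): OK
  at node 16 with bounds (8, 15): VIOLATION
Node 16 violates its bound: not (8 < 16 < 15).
Result: Not a valid BST


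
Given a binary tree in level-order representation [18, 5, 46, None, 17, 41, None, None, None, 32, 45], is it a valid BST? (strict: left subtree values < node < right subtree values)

Level-order array: [18, 5, 46, None, 17, 41, None, None, None, 32, 45]
Validate using subtree bounds (lo, hi): at each node, require lo < value < hi,
then recurse left with hi=value and right with lo=value.
Preorder trace (stopping at first violation):
  at node 18 with bounds (-inf, +inf): OK
  at node 5 with bounds (-inf, 18): OK
  at node 17 with bounds (5, 18): OK
  at node 46 with bounds (18, +inf): OK
  at node 41 with bounds (18, 46): OK
  at node 32 with bounds (18, 41): OK
  at node 45 with bounds (41, 46): OK
No violation found at any node.
Result: Valid BST


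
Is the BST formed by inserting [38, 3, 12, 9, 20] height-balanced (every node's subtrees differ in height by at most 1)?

Tree (level-order array): [38, 3, None, None, 12, 9, 20]
Definition: a tree is height-balanced if, at every node, |h(left) - h(right)| <= 1 (empty subtree has height -1).
Bottom-up per-node check:
  node 9: h_left=-1, h_right=-1, diff=0 [OK], height=0
  node 20: h_left=-1, h_right=-1, diff=0 [OK], height=0
  node 12: h_left=0, h_right=0, diff=0 [OK], height=1
  node 3: h_left=-1, h_right=1, diff=2 [FAIL (|-1-1|=2 > 1)], height=2
  node 38: h_left=2, h_right=-1, diff=3 [FAIL (|2--1|=3 > 1)], height=3
Node 3 violates the condition: |-1 - 1| = 2 > 1.
Result: Not balanced


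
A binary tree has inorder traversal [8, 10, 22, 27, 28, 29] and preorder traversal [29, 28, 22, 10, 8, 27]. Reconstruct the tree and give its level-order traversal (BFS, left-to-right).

Inorder:  [8, 10, 22, 27, 28, 29]
Preorder: [29, 28, 22, 10, 8, 27]
Algorithm: preorder visits root first, so consume preorder in order;
for each root, split the current inorder slice at that value into
left-subtree inorder and right-subtree inorder, then recurse.
Recursive splits:
  root=29; inorder splits into left=[8, 10, 22, 27, 28], right=[]
  root=28; inorder splits into left=[8, 10, 22, 27], right=[]
  root=22; inorder splits into left=[8, 10], right=[27]
  root=10; inorder splits into left=[8], right=[]
  root=8; inorder splits into left=[], right=[]
  root=27; inorder splits into left=[], right=[]
Reconstructed level-order: [29, 28, 22, 10, 27, 8]


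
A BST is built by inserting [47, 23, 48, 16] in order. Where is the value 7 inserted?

Starting tree (level order): [47, 23, 48, 16]
Insertion path: 47 -> 23 -> 16
Result: insert 7 as left child of 16
Final tree (level order): [47, 23, 48, 16, None, None, None, 7]


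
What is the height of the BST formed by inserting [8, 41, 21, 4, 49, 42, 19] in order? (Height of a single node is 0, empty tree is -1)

Insertion order: [8, 41, 21, 4, 49, 42, 19]
Tree (level-order array): [8, 4, 41, None, None, 21, 49, 19, None, 42]
Compute height bottom-up (empty subtree = -1):
  height(4) = 1 + max(-1, -1) = 0
  height(19) = 1 + max(-1, -1) = 0
  height(21) = 1 + max(0, -1) = 1
  height(42) = 1 + max(-1, -1) = 0
  height(49) = 1 + max(0, -1) = 1
  height(41) = 1 + max(1, 1) = 2
  height(8) = 1 + max(0, 2) = 3
Height = 3


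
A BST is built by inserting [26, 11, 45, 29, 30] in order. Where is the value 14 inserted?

Starting tree (level order): [26, 11, 45, None, None, 29, None, None, 30]
Insertion path: 26 -> 11
Result: insert 14 as right child of 11
Final tree (level order): [26, 11, 45, None, 14, 29, None, None, None, None, 30]


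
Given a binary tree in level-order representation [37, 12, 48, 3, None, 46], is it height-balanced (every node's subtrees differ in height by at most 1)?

Tree (level-order array): [37, 12, 48, 3, None, 46]
Definition: a tree is height-balanced if, at every node, |h(left) - h(right)| <= 1 (empty subtree has height -1).
Bottom-up per-node check:
  node 3: h_left=-1, h_right=-1, diff=0 [OK], height=0
  node 12: h_left=0, h_right=-1, diff=1 [OK], height=1
  node 46: h_left=-1, h_right=-1, diff=0 [OK], height=0
  node 48: h_left=0, h_right=-1, diff=1 [OK], height=1
  node 37: h_left=1, h_right=1, diff=0 [OK], height=2
All nodes satisfy the balance condition.
Result: Balanced


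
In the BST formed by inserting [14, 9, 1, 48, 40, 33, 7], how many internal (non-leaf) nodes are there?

Tree built from: [14, 9, 1, 48, 40, 33, 7]
Tree (level-order array): [14, 9, 48, 1, None, 40, None, None, 7, 33]
Rule: An internal node has at least one child.
Per-node child counts:
  node 14: 2 child(ren)
  node 9: 1 child(ren)
  node 1: 1 child(ren)
  node 7: 0 child(ren)
  node 48: 1 child(ren)
  node 40: 1 child(ren)
  node 33: 0 child(ren)
Matching nodes: [14, 9, 1, 48, 40]
Count of internal (non-leaf) nodes: 5


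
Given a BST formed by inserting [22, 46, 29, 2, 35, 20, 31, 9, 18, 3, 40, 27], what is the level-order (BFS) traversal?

Tree insertion order: [22, 46, 29, 2, 35, 20, 31, 9, 18, 3, 40, 27]
Tree (level-order array): [22, 2, 46, None, 20, 29, None, 9, None, 27, 35, 3, 18, None, None, 31, 40]
BFS from the root, enqueuing left then right child of each popped node:
  queue [22] -> pop 22, enqueue [2, 46], visited so far: [22]
  queue [2, 46] -> pop 2, enqueue [20], visited so far: [22, 2]
  queue [46, 20] -> pop 46, enqueue [29], visited so far: [22, 2, 46]
  queue [20, 29] -> pop 20, enqueue [9], visited so far: [22, 2, 46, 20]
  queue [29, 9] -> pop 29, enqueue [27, 35], visited so far: [22, 2, 46, 20, 29]
  queue [9, 27, 35] -> pop 9, enqueue [3, 18], visited so far: [22, 2, 46, 20, 29, 9]
  queue [27, 35, 3, 18] -> pop 27, enqueue [none], visited so far: [22, 2, 46, 20, 29, 9, 27]
  queue [35, 3, 18] -> pop 35, enqueue [31, 40], visited so far: [22, 2, 46, 20, 29, 9, 27, 35]
  queue [3, 18, 31, 40] -> pop 3, enqueue [none], visited so far: [22, 2, 46, 20, 29, 9, 27, 35, 3]
  queue [18, 31, 40] -> pop 18, enqueue [none], visited so far: [22, 2, 46, 20, 29, 9, 27, 35, 3, 18]
  queue [31, 40] -> pop 31, enqueue [none], visited so far: [22, 2, 46, 20, 29, 9, 27, 35, 3, 18, 31]
  queue [40] -> pop 40, enqueue [none], visited so far: [22, 2, 46, 20, 29, 9, 27, 35, 3, 18, 31, 40]
Result: [22, 2, 46, 20, 29, 9, 27, 35, 3, 18, 31, 40]


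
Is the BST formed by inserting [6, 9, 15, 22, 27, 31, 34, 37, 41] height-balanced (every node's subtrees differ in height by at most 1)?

Tree (level-order array): [6, None, 9, None, 15, None, 22, None, 27, None, 31, None, 34, None, 37, None, 41]
Definition: a tree is height-balanced if, at every node, |h(left) - h(right)| <= 1 (empty subtree has height -1).
Bottom-up per-node check:
  node 41: h_left=-1, h_right=-1, diff=0 [OK], height=0
  node 37: h_left=-1, h_right=0, diff=1 [OK], height=1
  node 34: h_left=-1, h_right=1, diff=2 [FAIL (|-1-1|=2 > 1)], height=2
  node 31: h_left=-1, h_right=2, diff=3 [FAIL (|-1-2|=3 > 1)], height=3
  node 27: h_left=-1, h_right=3, diff=4 [FAIL (|-1-3|=4 > 1)], height=4
  node 22: h_left=-1, h_right=4, diff=5 [FAIL (|-1-4|=5 > 1)], height=5
  node 15: h_left=-1, h_right=5, diff=6 [FAIL (|-1-5|=6 > 1)], height=6
  node 9: h_left=-1, h_right=6, diff=7 [FAIL (|-1-6|=7 > 1)], height=7
  node 6: h_left=-1, h_right=7, diff=8 [FAIL (|-1-7|=8 > 1)], height=8
Node 34 violates the condition: |-1 - 1| = 2 > 1.
Result: Not balanced


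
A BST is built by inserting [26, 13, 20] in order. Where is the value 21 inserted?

Starting tree (level order): [26, 13, None, None, 20]
Insertion path: 26 -> 13 -> 20
Result: insert 21 as right child of 20
Final tree (level order): [26, 13, None, None, 20, None, 21]


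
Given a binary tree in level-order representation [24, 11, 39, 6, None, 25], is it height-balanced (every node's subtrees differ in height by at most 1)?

Tree (level-order array): [24, 11, 39, 6, None, 25]
Definition: a tree is height-balanced if, at every node, |h(left) - h(right)| <= 1 (empty subtree has height -1).
Bottom-up per-node check:
  node 6: h_left=-1, h_right=-1, diff=0 [OK], height=0
  node 11: h_left=0, h_right=-1, diff=1 [OK], height=1
  node 25: h_left=-1, h_right=-1, diff=0 [OK], height=0
  node 39: h_left=0, h_right=-1, diff=1 [OK], height=1
  node 24: h_left=1, h_right=1, diff=0 [OK], height=2
All nodes satisfy the balance condition.
Result: Balanced


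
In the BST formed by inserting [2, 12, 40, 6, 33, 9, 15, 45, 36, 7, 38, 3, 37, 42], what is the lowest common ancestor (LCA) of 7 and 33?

Tree insertion order: [2, 12, 40, 6, 33, 9, 15, 45, 36, 7, 38, 3, 37, 42]
Tree (level-order array): [2, None, 12, 6, 40, 3, 9, 33, 45, None, None, 7, None, 15, 36, 42, None, None, None, None, None, None, 38, None, None, 37]
In a BST, the LCA of p=7, q=33 is the first node v on the
root-to-leaf path with p <= v <= q (go left if both < v, right if both > v).
Walk from root:
  at 2: both 7 and 33 > 2, go right
  at 12: 7 <= 12 <= 33, this is the LCA
LCA = 12


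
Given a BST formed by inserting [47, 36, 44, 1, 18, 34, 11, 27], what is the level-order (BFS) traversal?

Tree insertion order: [47, 36, 44, 1, 18, 34, 11, 27]
Tree (level-order array): [47, 36, None, 1, 44, None, 18, None, None, 11, 34, None, None, 27]
BFS from the root, enqueuing left then right child of each popped node:
  queue [47] -> pop 47, enqueue [36], visited so far: [47]
  queue [36] -> pop 36, enqueue [1, 44], visited so far: [47, 36]
  queue [1, 44] -> pop 1, enqueue [18], visited so far: [47, 36, 1]
  queue [44, 18] -> pop 44, enqueue [none], visited so far: [47, 36, 1, 44]
  queue [18] -> pop 18, enqueue [11, 34], visited so far: [47, 36, 1, 44, 18]
  queue [11, 34] -> pop 11, enqueue [none], visited so far: [47, 36, 1, 44, 18, 11]
  queue [34] -> pop 34, enqueue [27], visited so far: [47, 36, 1, 44, 18, 11, 34]
  queue [27] -> pop 27, enqueue [none], visited so far: [47, 36, 1, 44, 18, 11, 34, 27]
Result: [47, 36, 1, 44, 18, 11, 34, 27]


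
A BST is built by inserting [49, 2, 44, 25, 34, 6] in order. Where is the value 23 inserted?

Starting tree (level order): [49, 2, None, None, 44, 25, None, 6, 34]
Insertion path: 49 -> 2 -> 44 -> 25 -> 6
Result: insert 23 as right child of 6
Final tree (level order): [49, 2, None, None, 44, 25, None, 6, 34, None, 23]


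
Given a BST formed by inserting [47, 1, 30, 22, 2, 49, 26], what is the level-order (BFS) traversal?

Tree insertion order: [47, 1, 30, 22, 2, 49, 26]
Tree (level-order array): [47, 1, 49, None, 30, None, None, 22, None, 2, 26]
BFS from the root, enqueuing left then right child of each popped node:
  queue [47] -> pop 47, enqueue [1, 49], visited so far: [47]
  queue [1, 49] -> pop 1, enqueue [30], visited so far: [47, 1]
  queue [49, 30] -> pop 49, enqueue [none], visited so far: [47, 1, 49]
  queue [30] -> pop 30, enqueue [22], visited so far: [47, 1, 49, 30]
  queue [22] -> pop 22, enqueue [2, 26], visited so far: [47, 1, 49, 30, 22]
  queue [2, 26] -> pop 2, enqueue [none], visited so far: [47, 1, 49, 30, 22, 2]
  queue [26] -> pop 26, enqueue [none], visited so far: [47, 1, 49, 30, 22, 2, 26]
Result: [47, 1, 49, 30, 22, 2, 26]


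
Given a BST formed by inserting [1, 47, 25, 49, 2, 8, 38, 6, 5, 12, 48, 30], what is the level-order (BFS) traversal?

Tree insertion order: [1, 47, 25, 49, 2, 8, 38, 6, 5, 12, 48, 30]
Tree (level-order array): [1, None, 47, 25, 49, 2, 38, 48, None, None, 8, 30, None, None, None, 6, 12, None, None, 5]
BFS from the root, enqueuing left then right child of each popped node:
  queue [1] -> pop 1, enqueue [47], visited so far: [1]
  queue [47] -> pop 47, enqueue [25, 49], visited so far: [1, 47]
  queue [25, 49] -> pop 25, enqueue [2, 38], visited so far: [1, 47, 25]
  queue [49, 2, 38] -> pop 49, enqueue [48], visited so far: [1, 47, 25, 49]
  queue [2, 38, 48] -> pop 2, enqueue [8], visited so far: [1, 47, 25, 49, 2]
  queue [38, 48, 8] -> pop 38, enqueue [30], visited so far: [1, 47, 25, 49, 2, 38]
  queue [48, 8, 30] -> pop 48, enqueue [none], visited so far: [1, 47, 25, 49, 2, 38, 48]
  queue [8, 30] -> pop 8, enqueue [6, 12], visited so far: [1, 47, 25, 49, 2, 38, 48, 8]
  queue [30, 6, 12] -> pop 30, enqueue [none], visited so far: [1, 47, 25, 49, 2, 38, 48, 8, 30]
  queue [6, 12] -> pop 6, enqueue [5], visited so far: [1, 47, 25, 49, 2, 38, 48, 8, 30, 6]
  queue [12, 5] -> pop 12, enqueue [none], visited so far: [1, 47, 25, 49, 2, 38, 48, 8, 30, 6, 12]
  queue [5] -> pop 5, enqueue [none], visited so far: [1, 47, 25, 49, 2, 38, 48, 8, 30, 6, 12, 5]
Result: [1, 47, 25, 49, 2, 38, 48, 8, 30, 6, 12, 5]


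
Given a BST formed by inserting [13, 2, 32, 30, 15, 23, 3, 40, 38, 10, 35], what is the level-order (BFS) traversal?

Tree insertion order: [13, 2, 32, 30, 15, 23, 3, 40, 38, 10, 35]
Tree (level-order array): [13, 2, 32, None, 3, 30, 40, None, 10, 15, None, 38, None, None, None, None, 23, 35]
BFS from the root, enqueuing left then right child of each popped node:
  queue [13] -> pop 13, enqueue [2, 32], visited so far: [13]
  queue [2, 32] -> pop 2, enqueue [3], visited so far: [13, 2]
  queue [32, 3] -> pop 32, enqueue [30, 40], visited so far: [13, 2, 32]
  queue [3, 30, 40] -> pop 3, enqueue [10], visited so far: [13, 2, 32, 3]
  queue [30, 40, 10] -> pop 30, enqueue [15], visited so far: [13, 2, 32, 3, 30]
  queue [40, 10, 15] -> pop 40, enqueue [38], visited so far: [13, 2, 32, 3, 30, 40]
  queue [10, 15, 38] -> pop 10, enqueue [none], visited so far: [13, 2, 32, 3, 30, 40, 10]
  queue [15, 38] -> pop 15, enqueue [23], visited so far: [13, 2, 32, 3, 30, 40, 10, 15]
  queue [38, 23] -> pop 38, enqueue [35], visited so far: [13, 2, 32, 3, 30, 40, 10, 15, 38]
  queue [23, 35] -> pop 23, enqueue [none], visited so far: [13, 2, 32, 3, 30, 40, 10, 15, 38, 23]
  queue [35] -> pop 35, enqueue [none], visited so far: [13, 2, 32, 3, 30, 40, 10, 15, 38, 23, 35]
Result: [13, 2, 32, 3, 30, 40, 10, 15, 38, 23, 35]


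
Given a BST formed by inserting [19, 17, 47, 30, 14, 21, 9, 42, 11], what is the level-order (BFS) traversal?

Tree insertion order: [19, 17, 47, 30, 14, 21, 9, 42, 11]
Tree (level-order array): [19, 17, 47, 14, None, 30, None, 9, None, 21, 42, None, 11]
BFS from the root, enqueuing left then right child of each popped node:
  queue [19] -> pop 19, enqueue [17, 47], visited so far: [19]
  queue [17, 47] -> pop 17, enqueue [14], visited so far: [19, 17]
  queue [47, 14] -> pop 47, enqueue [30], visited so far: [19, 17, 47]
  queue [14, 30] -> pop 14, enqueue [9], visited so far: [19, 17, 47, 14]
  queue [30, 9] -> pop 30, enqueue [21, 42], visited so far: [19, 17, 47, 14, 30]
  queue [9, 21, 42] -> pop 9, enqueue [11], visited so far: [19, 17, 47, 14, 30, 9]
  queue [21, 42, 11] -> pop 21, enqueue [none], visited so far: [19, 17, 47, 14, 30, 9, 21]
  queue [42, 11] -> pop 42, enqueue [none], visited so far: [19, 17, 47, 14, 30, 9, 21, 42]
  queue [11] -> pop 11, enqueue [none], visited so far: [19, 17, 47, 14, 30, 9, 21, 42, 11]
Result: [19, 17, 47, 14, 30, 9, 21, 42, 11]


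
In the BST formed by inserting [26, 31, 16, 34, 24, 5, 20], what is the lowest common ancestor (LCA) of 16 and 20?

Tree insertion order: [26, 31, 16, 34, 24, 5, 20]
Tree (level-order array): [26, 16, 31, 5, 24, None, 34, None, None, 20]
In a BST, the LCA of p=16, q=20 is the first node v on the
root-to-leaf path with p <= v <= q (go left if both < v, right if both > v).
Walk from root:
  at 26: both 16 and 20 < 26, go left
  at 16: 16 <= 16 <= 20, this is the LCA
LCA = 16


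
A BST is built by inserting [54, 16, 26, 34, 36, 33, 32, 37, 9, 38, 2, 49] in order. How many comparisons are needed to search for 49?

Search path for 49: 54 -> 16 -> 26 -> 34 -> 36 -> 37 -> 38 -> 49
Found: True
Comparisons: 8


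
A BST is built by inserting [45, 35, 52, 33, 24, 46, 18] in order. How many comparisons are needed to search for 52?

Search path for 52: 45 -> 52
Found: True
Comparisons: 2


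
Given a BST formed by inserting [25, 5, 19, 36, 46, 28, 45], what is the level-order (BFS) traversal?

Tree insertion order: [25, 5, 19, 36, 46, 28, 45]
Tree (level-order array): [25, 5, 36, None, 19, 28, 46, None, None, None, None, 45]
BFS from the root, enqueuing left then right child of each popped node:
  queue [25] -> pop 25, enqueue [5, 36], visited so far: [25]
  queue [5, 36] -> pop 5, enqueue [19], visited so far: [25, 5]
  queue [36, 19] -> pop 36, enqueue [28, 46], visited so far: [25, 5, 36]
  queue [19, 28, 46] -> pop 19, enqueue [none], visited so far: [25, 5, 36, 19]
  queue [28, 46] -> pop 28, enqueue [none], visited so far: [25, 5, 36, 19, 28]
  queue [46] -> pop 46, enqueue [45], visited so far: [25, 5, 36, 19, 28, 46]
  queue [45] -> pop 45, enqueue [none], visited so far: [25, 5, 36, 19, 28, 46, 45]
Result: [25, 5, 36, 19, 28, 46, 45]


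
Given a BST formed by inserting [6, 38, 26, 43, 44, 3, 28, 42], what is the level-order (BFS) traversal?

Tree insertion order: [6, 38, 26, 43, 44, 3, 28, 42]
Tree (level-order array): [6, 3, 38, None, None, 26, 43, None, 28, 42, 44]
BFS from the root, enqueuing left then right child of each popped node:
  queue [6] -> pop 6, enqueue [3, 38], visited so far: [6]
  queue [3, 38] -> pop 3, enqueue [none], visited so far: [6, 3]
  queue [38] -> pop 38, enqueue [26, 43], visited so far: [6, 3, 38]
  queue [26, 43] -> pop 26, enqueue [28], visited so far: [6, 3, 38, 26]
  queue [43, 28] -> pop 43, enqueue [42, 44], visited so far: [6, 3, 38, 26, 43]
  queue [28, 42, 44] -> pop 28, enqueue [none], visited so far: [6, 3, 38, 26, 43, 28]
  queue [42, 44] -> pop 42, enqueue [none], visited so far: [6, 3, 38, 26, 43, 28, 42]
  queue [44] -> pop 44, enqueue [none], visited so far: [6, 3, 38, 26, 43, 28, 42, 44]
Result: [6, 3, 38, 26, 43, 28, 42, 44]
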